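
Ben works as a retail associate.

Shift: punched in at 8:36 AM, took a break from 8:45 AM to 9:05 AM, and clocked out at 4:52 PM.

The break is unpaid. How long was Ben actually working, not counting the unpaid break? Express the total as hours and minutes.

7 h 56 min

Shift: 8:36 AM–4:52 PM = 8 h 16 min; less 20 min break → 7 h 56 min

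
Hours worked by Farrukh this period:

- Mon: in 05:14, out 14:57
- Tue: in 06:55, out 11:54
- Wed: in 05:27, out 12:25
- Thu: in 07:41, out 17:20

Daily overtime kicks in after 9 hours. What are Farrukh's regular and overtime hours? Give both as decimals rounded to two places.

Mon: 05:14–14:57 = 9 h 43 min
Tue: 06:55–11:54 = 4 h 59 min
Wed: 05:27–12:25 = 6 h 58 min
Thu: 07:41–17:20 = 9 h 39 min
Mon reg 9 h 0 min / OT 0 h 43 min; Tue reg 4 h 59 min / OT 0 h 0 min; Wed reg 6 h 58 min / OT 0 h 0 min; Thu reg 9 h 0 min / OT 0 h 39 min.
Totals: regular 29 h 57 min, overtime 1 h 22 min.

Regular 29.95 hours, overtime 1.37 hours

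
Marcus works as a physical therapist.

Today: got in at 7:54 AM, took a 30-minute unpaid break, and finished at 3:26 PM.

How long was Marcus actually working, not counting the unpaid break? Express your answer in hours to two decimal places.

Today: 7:54 AM–3:26 PM = 7 h 32 min; less 30 min break → 7 h 2 min

7.03 hours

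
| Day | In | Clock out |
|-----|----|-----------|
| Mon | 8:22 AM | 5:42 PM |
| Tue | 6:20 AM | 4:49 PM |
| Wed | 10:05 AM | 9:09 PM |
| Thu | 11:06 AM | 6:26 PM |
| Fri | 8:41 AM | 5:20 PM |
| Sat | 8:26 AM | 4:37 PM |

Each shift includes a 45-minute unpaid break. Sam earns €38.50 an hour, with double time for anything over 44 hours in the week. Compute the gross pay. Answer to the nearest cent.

€2198.35

Mon: 8:22 AM–5:42 PM = 9 h 20 min; less 45 min break → 8 h 35 min
Tue: 6:20 AM–4:49 PM = 10 h 29 min; less 45 min break → 9 h 44 min
Wed: 10:05 AM–9:09 PM = 11 h 4 min; less 45 min break → 10 h 19 min
Thu: 11:06 AM–6:26 PM = 7 h 20 min; less 45 min break → 6 h 35 min
Fri: 8:41 AM–5:20 PM = 8 h 39 min; less 45 min break → 7 h 54 min
Sat: 8:26 AM–4:37 PM = 8 h 11 min; less 45 min break → 7 h 26 min
Total worked: 50 h 33 min = 3033 min.
Regular 44 h 0 min = 2640 min at €38.50/h; overtime 6 h 33 min = 393 min at €77.00/h.
Pay = (2640 × €38.50 + 393 × €77.00) ÷ 60 = €2198.35.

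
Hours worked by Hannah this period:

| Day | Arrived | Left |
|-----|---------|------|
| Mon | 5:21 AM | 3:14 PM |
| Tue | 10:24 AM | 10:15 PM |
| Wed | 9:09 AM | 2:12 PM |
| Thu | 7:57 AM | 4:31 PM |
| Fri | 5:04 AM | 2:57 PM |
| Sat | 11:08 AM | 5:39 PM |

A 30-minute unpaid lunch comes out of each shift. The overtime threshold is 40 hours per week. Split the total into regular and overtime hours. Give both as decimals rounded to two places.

Regular 40.00 hours, overtime 8.75 hours

Mon: 5:21 AM–3:14 PM = 9 h 53 min; less 30 min break → 9 h 23 min
Tue: 10:24 AM–10:15 PM = 11 h 51 min; less 30 min break → 11 h 21 min
Wed: 9:09 AM–2:12 PM = 5 h 3 min; less 30 min break → 4 h 33 min
Thu: 7:57 AM–4:31 PM = 8 h 34 min; less 30 min break → 8 h 4 min
Fri: 5:04 AM–2:57 PM = 9 h 53 min; less 30 min break → 9 h 23 min
Sat: 11:08 AM–5:39 PM = 6 h 31 min; less 30 min break → 6 h 1 min
Total worked: 48 h 45 min = 48.75 h.
Threshold 40 h → overtime 8 h 45 min, regular 40 h 0 min.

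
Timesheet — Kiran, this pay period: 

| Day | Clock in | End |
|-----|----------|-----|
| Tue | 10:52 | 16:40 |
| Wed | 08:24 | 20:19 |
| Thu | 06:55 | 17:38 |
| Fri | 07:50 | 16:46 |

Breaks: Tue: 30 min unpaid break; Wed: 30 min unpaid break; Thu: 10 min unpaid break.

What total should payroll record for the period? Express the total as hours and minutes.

Tue: 10:52–16:40 = 5 h 48 min; less 30 min break → 5 h 18 min
Wed: 08:24–20:19 = 11 h 55 min; less 30 min break → 11 h 25 min
Thu: 06:55–17:38 = 10 h 43 min; less 10 min break → 10 h 33 min
Fri: 07:50–16:46 = 8 h 56 min
Total: 5 h 18 min + 11 h 25 min + 10 h 33 min + 8 h 56 min = 36 h 12 min.

36 h 12 min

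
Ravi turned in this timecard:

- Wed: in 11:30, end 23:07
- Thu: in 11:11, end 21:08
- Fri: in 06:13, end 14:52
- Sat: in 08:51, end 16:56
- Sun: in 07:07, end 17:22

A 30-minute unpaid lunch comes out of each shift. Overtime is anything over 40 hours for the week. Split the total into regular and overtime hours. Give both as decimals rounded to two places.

Regular 40.00 hours, overtime 6.05 hours

Wed: 11:30–23:07 = 11 h 37 min; less 30 min break → 11 h 7 min
Thu: 11:11–21:08 = 9 h 57 min; less 30 min break → 9 h 27 min
Fri: 06:13–14:52 = 8 h 39 min; less 30 min break → 8 h 9 min
Sat: 08:51–16:56 = 8 h 5 min; less 30 min break → 7 h 35 min
Sun: 07:07–17:22 = 10 h 15 min; less 30 min break → 9 h 45 min
Total worked: 46 h 3 min = 46.05 h.
Threshold 40 h → overtime 6 h 3 min, regular 40 h 0 min.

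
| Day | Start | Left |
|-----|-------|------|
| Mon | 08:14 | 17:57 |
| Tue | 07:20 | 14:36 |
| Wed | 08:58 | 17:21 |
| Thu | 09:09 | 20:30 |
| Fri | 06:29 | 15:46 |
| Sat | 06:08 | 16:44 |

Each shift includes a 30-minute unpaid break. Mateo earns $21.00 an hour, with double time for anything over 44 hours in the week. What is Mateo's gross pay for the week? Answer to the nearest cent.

$1327.20

Mon: 08:14–17:57 = 9 h 43 min; less 30 min break → 9 h 13 min
Tue: 07:20–14:36 = 7 h 16 min; less 30 min break → 6 h 46 min
Wed: 08:58–17:21 = 8 h 23 min; less 30 min break → 7 h 53 min
Thu: 09:09–20:30 = 11 h 21 min; less 30 min break → 10 h 51 min
Fri: 06:29–15:46 = 9 h 17 min; less 30 min break → 8 h 47 min
Sat: 06:08–16:44 = 10 h 36 min; less 30 min break → 10 h 6 min
Total worked: 53 h 36 min = 3216 min.
Regular 44 h 0 min = 2640 min at $21.00/h; overtime 9 h 36 min = 576 min at $42.00/h.
Pay = (2640 × $21.00 + 576 × $42.00) ÷ 60 = $1327.20.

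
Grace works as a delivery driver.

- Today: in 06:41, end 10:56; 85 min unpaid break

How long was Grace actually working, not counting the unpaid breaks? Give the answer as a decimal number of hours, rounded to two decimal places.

2.83 hours

Today: 06:41–10:56 = 4 h 15 min; less 85 min break → 2 h 50 min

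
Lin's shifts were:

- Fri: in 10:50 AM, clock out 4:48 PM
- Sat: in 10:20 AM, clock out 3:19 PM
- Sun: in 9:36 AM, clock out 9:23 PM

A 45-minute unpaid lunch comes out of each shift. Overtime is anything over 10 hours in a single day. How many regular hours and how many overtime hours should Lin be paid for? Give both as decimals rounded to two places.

Regular 19.45 hours, overtime 1.03 hours

Fri: 10:50 AM–4:48 PM = 5 h 58 min; less 45 min break → 5 h 13 min
Sat: 10:20 AM–3:19 PM = 4 h 59 min; less 45 min break → 4 h 14 min
Sun: 9:36 AM–9:23 PM = 11 h 47 min; less 45 min break → 11 h 2 min
Fri reg 5 h 13 min / OT 0 h 0 min; Sat reg 4 h 14 min / OT 0 h 0 min; Sun reg 10 h 0 min / OT 1 h 2 min.
Totals: regular 19 h 27 min, overtime 1 h 2 min.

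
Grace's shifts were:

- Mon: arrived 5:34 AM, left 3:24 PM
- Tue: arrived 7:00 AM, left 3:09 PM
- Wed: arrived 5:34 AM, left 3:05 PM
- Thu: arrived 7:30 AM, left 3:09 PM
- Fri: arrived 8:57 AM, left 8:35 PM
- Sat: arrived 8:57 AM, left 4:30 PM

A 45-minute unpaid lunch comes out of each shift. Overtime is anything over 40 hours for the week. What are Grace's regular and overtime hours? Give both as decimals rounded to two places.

Mon: 5:34 AM–3:24 PM = 9 h 50 min; less 45 min break → 9 h 5 min
Tue: 7:00 AM–3:09 PM = 8 h 9 min; less 45 min break → 7 h 24 min
Wed: 5:34 AM–3:05 PM = 9 h 31 min; less 45 min break → 8 h 46 min
Thu: 7:30 AM–3:09 PM = 7 h 39 min; less 45 min break → 6 h 54 min
Fri: 8:57 AM–8:35 PM = 11 h 38 min; less 45 min break → 10 h 53 min
Sat: 8:57 AM–4:30 PM = 7 h 33 min; less 45 min break → 6 h 48 min
Total worked: 49 h 50 min = 49.83 h.
Threshold 40 h → overtime 9 h 50 min, regular 40 h 0 min.

Regular 40.00 hours, overtime 9.83 hours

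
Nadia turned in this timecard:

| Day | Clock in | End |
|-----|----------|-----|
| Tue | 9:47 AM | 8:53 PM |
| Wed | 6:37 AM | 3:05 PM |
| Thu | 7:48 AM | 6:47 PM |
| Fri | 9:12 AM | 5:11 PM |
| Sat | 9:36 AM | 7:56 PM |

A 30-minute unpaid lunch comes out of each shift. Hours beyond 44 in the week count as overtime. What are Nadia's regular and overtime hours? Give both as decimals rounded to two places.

Tue: 9:47 AM–8:53 PM = 11 h 6 min; less 30 min break → 10 h 36 min
Wed: 6:37 AM–3:05 PM = 8 h 28 min; less 30 min break → 7 h 58 min
Thu: 7:48 AM–6:47 PM = 10 h 59 min; less 30 min break → 10 h 29 min
Fri: 9:12 AM–5:11 PM = 7 h 59 min; less 30 min break → 7 h 29 min
Sat: 9:36 AM–7:56 PM = 10 h 20 min; less 30 min break → 9 h 50 min
Total worked: 46 h 22 min = 46.37 h.
Threshold 44 h → overtime 2 h 22 min, regular 44 h 0 min.

Regular 44.00 hours, overtime 2.37 hours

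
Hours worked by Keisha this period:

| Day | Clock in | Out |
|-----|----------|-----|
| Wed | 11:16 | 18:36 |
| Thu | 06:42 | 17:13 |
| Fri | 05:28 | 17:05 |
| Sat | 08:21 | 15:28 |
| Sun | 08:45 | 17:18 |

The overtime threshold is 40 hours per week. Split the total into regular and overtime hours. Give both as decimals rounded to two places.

Regular 40.00 hours, overtime 5.13 hours

Wed: 11:16–18:36 = 7 h 20 min
Thu: 06:42–17:13 = 10 h 31 min
Fri: 05:28–17:05 = 11 h 37 min
Sat: 08:21–15:28 = 7 h 7 min
Sun: 08:45–17:18 = 8 h 33 min
Total worked: 45 h 8 min = 45.13 h.
Threshold 40 h → overtime 5 h 8 min, regular 40 h 0 min.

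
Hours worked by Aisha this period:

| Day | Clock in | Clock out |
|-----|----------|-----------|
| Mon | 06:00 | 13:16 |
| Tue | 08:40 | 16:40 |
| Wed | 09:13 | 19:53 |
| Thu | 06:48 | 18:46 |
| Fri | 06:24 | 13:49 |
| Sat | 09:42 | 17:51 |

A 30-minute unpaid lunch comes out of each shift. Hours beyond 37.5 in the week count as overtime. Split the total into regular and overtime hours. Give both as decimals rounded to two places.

Mon: 06:00–13:16 = 7 h 16 min; less 30 min break → 6 h 46 min
Tue: 08:40–16:40 = 8 h 0 min; less 30 min break → 7 h 30 min
Wed: 09:13–19:53 = 10 h 40 min; less 30 min break → 10 h 10 min
Thu: 06:48–18:46 = 11 h 58 min; less 30 min break → 11 h 28 min
Fri: 06:24–13:49 = 7 h 25 min; less 30 min break → 6 h 55 min
Sat: 09:42–17:51 = 8 h 9 min; less 30 min break → 7 h 39 min
Total worked: 50 h 28 min = 50.47 h.
Threshold 37.5 h → overtime 12 h 58 min, regular 37 h 30 min.

Regular 37.50 hours, overtime 12.97 hours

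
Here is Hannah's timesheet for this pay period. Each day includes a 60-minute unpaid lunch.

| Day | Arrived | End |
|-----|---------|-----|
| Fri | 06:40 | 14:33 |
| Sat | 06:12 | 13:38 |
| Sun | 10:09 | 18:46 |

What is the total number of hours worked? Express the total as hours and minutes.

Fri: 06:40–14:33 = 7 h 53 min; less 60 min break → 6 h 53 min
Sat: 06:12–13:38 = 7 h 26 min; less 60 min break → 6 h 26 min
Sun: 10:09–18:46 = 8 h 37 min; less 60 min break → 7 h 37 min
Total: 6 h 53 min + 6 h 26 min + 7 h 37 min = 20 h 56 min.

20 h 56 min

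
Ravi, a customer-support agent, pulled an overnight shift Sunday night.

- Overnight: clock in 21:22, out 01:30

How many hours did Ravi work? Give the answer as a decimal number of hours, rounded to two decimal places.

4.13 hours

Overnight: 21:22 → midnight = 2 h 38 min; midnight → 01:30 = 1 h 30 min; span 4 h 8 min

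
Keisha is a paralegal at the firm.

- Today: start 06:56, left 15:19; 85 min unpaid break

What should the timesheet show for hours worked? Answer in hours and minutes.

Today: 06:56–15:19 = 8 h 23 min; less 85 min break → 6 h 58 min

6 h 58 min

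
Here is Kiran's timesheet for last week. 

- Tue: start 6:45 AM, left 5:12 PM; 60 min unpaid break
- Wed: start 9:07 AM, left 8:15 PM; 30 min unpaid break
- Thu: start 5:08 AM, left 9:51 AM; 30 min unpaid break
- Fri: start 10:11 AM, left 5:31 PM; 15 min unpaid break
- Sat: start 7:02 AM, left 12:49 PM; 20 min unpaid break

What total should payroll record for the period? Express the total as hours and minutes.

36 h 50 min

Tue: 6:45 AM–5:12 PM = 10 h 27 min; less 60 min break → 9 h 27 min
Wed: 9:07 AM–8:15 PM = 11 h 8 min; less 30 min break → 10 h 38 min
Thu: 5:08 AM–9:51 AM = 4 h 43 min; less 30 min break → 4 h 13 min
Fri: 10:11 AM–5:31 PM = 7 h 20 min; less 15 min break → 7 h 5 min
Sat: 7:02 AM–12:49 PM = 5 h 47 min; less 20 min break → 5 h 27 min
Total: 9 h 27 min + 10 h 38 min + 4 h 13 min + 7 h 5 min + 5 h 27 min = 36 h 50 min.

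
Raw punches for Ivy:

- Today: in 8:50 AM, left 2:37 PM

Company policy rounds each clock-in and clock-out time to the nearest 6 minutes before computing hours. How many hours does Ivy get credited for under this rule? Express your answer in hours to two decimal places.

5.80 hours

Today: in 8:50 AM→8:48 AM, out 2:37 PM→2:36 PM; 5 h 48 min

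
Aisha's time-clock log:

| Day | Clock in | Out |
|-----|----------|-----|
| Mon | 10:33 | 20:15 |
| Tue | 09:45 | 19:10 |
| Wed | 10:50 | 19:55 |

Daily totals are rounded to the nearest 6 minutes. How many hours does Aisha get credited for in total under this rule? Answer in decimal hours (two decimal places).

28.20 hours

Mon: 10:33–20:15 = 9 h 42 min → rounds to 9 h 42 min
Tue: 09:45–19:10 = 9 h 25 min → rounds to 9 h 24 min
Wed: 10:50–19:55 = 9 h 5 min → rounds to 9 h 6 min
Total credited: 28 h 12 min.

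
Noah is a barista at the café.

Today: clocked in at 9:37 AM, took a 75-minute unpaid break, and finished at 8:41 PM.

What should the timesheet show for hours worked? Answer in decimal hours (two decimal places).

9.82 hours

Today: 9:37 AM–8:41 PM = 11 h 4 min; less 75 min break → 9 h 49 min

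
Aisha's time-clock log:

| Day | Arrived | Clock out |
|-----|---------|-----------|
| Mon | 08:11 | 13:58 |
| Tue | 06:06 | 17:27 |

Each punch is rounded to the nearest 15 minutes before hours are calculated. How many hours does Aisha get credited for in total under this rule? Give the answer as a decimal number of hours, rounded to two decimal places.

Mon: in 08:11→08:15, out 13:58→14:00; 5 h 45 min
Tue: in 06:06→06:00, out 17:27→17:30; 11 h 30 min
Total credited: 17 h 15 min.

17.25 hours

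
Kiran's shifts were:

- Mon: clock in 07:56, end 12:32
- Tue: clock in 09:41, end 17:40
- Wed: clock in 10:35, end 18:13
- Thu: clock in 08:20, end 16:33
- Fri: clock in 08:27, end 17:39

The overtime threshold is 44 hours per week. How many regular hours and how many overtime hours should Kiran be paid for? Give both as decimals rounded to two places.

Mon: 07:56–12:32 = 4 h 36 min
Tue: 09:41–17:40 = 7 h 59 min
Wed: 10:35–18:13 = 7 h 38 min
Thu: 08:20–16:33 = 8 h 13 min
Fri: 08:27–17:39 = 9 h 12 min
Total worked: 37 h 38 min = 37.63 h.
Threshold 44 h → overtime 0 h 0 min, regular 37 h 38 min.

Regular 37.63 hours, overtime 0.00 hours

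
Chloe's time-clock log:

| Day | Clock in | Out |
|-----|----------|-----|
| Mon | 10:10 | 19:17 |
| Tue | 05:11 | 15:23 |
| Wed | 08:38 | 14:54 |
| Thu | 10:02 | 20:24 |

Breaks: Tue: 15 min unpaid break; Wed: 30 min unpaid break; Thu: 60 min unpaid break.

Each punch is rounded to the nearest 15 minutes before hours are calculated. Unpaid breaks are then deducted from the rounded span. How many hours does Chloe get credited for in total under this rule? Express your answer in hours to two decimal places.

Mon: in 10:10→10:15, out 19:17→19:15; 9 h 0 min
Tue: in 05:11→05:15, out 15:23→15:30; 10 h 15 min − 15 min = 10 h 0 min
Wed: in 08:38→08:45, out 14:54→15:00; 6 h 15 min − 30 min = 5 h 45 min
Thu: in 10:02→10:00, out 20:24→20:30; 10 h 30 min − 60 min = 9 h 30 min
Total credited: 34 h 15 min.

34.25 hours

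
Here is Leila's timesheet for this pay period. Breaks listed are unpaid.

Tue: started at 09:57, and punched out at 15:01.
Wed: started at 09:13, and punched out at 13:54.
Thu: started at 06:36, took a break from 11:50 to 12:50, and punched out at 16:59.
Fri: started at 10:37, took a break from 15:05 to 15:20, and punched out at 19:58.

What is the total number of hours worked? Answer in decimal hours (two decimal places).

28.23 hours

Tue: 09:57–15:01 = 5 h 4 min
Wed: 09:13–13:54 = 4 h 41 min
Thu: 06:36–16:59 = 10 h 23 min; less 60 min break → 9 h 23 min
Fri: 10:37–19:58 = 9 h 21 min; less 15 min break → 9 h 6 min
Total: 5 h 4 min + 4 h 41 min + 9 h 23 min + 9 h 6 min = 28 h 14 min.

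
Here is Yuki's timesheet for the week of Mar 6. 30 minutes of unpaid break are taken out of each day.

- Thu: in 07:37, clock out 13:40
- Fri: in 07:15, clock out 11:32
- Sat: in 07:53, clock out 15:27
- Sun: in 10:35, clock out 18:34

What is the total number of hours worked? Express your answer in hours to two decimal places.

Thu: 07:37–13:40 = 6 h 3 min; less 30 min break → 5 h 33 min
Fri: 07:15–11:32 = 4 h 17 min; less 30 min break → 3 h 47 min
Sat: 07:53–15:27 = 7 h 34 min; less 30 min break → 7 h 4 min
Sun: 10:35–18:34 = 7 h 59 min; less 30 min break → 7 h 29 min
Total: 5 h 33 min + 3 h 47 min + 7 h 4 min + 7 h 29 min = 23 h 53 min.

23.88 hours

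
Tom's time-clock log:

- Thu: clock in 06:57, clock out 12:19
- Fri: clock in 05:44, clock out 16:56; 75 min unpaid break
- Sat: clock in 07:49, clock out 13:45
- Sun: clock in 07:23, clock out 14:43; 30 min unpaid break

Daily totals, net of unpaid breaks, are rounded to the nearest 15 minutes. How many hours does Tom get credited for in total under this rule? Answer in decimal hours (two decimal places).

28.00 hours

Thu: 06:57–12:19 = 5 h 22 min → rounds to 5 h 15 min
Fri: 05:44–16:56 = 11 h 12 min − 75 min = 9 h 57 min → rounds to 10 h 0 min
Sat: 07:49–13:45 = 5 h 56 min → rounds to 6 h 0 min
Sun: 07:23–14:43 = 7 h 20 min − 30 min = 6 h 50 min → rounds to 6 h 45 min
Total credited: 28 h 0 min.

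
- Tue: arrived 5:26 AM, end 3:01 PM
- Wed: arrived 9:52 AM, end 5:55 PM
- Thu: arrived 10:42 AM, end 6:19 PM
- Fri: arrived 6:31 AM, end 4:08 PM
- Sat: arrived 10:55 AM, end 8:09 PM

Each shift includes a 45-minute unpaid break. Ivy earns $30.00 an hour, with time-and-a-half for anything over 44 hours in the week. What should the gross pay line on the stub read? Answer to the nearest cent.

$1210.50

Tue: 5:26 AM–3:01 PM = 9 h 35 min; less 45 min break → 8 h 50 min
Wed: 9:52 AM–5:55 PM = 8 h 3 min; less 45 min break → 7 h 18 min
Thu: 10:42 AM–6:19 PM = 7 h 37 min; less 45 min break → 6 h 52 min
Fri: 6:31 AM–4:08 PM = 9 h 37 min; less 45 min break → 8 h 52 min
Sat: 10:55 AM–8:09 PM = 9 h 14 min; less 45 min break → 8 h 29 min
Total worked: 40 h 21 min = 2421 min.
Regular 40 h 21 min = 2421 min at $30.00/h; overtime 0 h 0 min = 0 min at $45.00/h.
Pay = (2421 × $30.00 + 0 × $45.00) ÷ 60 = $1210.50.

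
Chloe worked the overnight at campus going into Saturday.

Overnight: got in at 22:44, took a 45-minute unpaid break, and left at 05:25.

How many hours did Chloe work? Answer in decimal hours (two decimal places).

5.93 hours

Overnight: 22:44 → midnight = 1 h 16 min; midnight → 05:25 = 5 h 25 min; span 6 h 41 min; less 45 min break → 5 h 56 min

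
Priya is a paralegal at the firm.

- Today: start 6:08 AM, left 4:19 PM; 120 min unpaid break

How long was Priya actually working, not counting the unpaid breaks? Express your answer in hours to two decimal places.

8.18 hours

Today: 6:08 AM–4:19 PM = 10 h 11 min; less 120 min break → 8 h 11 min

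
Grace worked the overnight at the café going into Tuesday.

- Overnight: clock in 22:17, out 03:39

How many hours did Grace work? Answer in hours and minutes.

Overnight: 22:17 → midnight = 1 h 43 min; midnight → 03:39 = 3 h 39 min; span 5 h 22 min

5 h 22 min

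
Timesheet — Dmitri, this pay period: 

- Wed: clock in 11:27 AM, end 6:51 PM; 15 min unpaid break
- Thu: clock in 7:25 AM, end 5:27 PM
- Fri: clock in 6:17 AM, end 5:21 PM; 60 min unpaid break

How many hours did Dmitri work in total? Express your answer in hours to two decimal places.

27.25 hours

Wed: 11:27 AM–6:51 PM = 7 h 24 min; less 15 min break → 7 h 9 min
Thu: 7:25 AM–5:27 PM = 10 h 2 min
Fri: 6:17 AM–5:21 PM = 11 h 4 min; less 60 min break → 10 h 4 min
Total: 7 h 9 min + 10 h 2 min + 10 h 4 min = 27 h 15 min.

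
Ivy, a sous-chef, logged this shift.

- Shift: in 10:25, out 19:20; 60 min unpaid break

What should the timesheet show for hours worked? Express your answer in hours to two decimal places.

Shift: 10:25–19:20 = 8 h 55 min; less 60 min break → 7 h 55 min

7.92 hours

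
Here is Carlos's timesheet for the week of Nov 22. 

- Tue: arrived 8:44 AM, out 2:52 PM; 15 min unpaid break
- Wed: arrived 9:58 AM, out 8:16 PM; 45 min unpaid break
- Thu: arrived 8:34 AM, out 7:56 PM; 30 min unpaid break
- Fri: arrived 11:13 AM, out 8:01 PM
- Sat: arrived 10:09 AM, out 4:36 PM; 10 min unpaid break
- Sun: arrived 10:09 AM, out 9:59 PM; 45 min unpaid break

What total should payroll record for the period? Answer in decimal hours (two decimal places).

Tue: 8:44 AM–2:52 PM = 6 h 8 min; less 15 min break → 5 h 53 min
Wed: 9:58 AM–8:16 PM = 10 h 18 min; less 45 min break → 9 h 33 min
Thu: 8:34 AM–7:56 PM = 11 h 22 min; less 30 min break → 10 h 52 min
Fri: 11:13 AM–8:01 PM = 8 h 48 min
Sat: 10:09 AM–4:36 PM = 6 h 27 min; less 10 min break → 6 h 17 min
Sun: 10:09 AM–9:59 PM = 11 h 50 min; less 45 min break → 11 h 5 min
Total: 5 h 53 min + 9 h 33 min + 10 h 52 min + 8 h 48 min + 6 h 17 min + 11 h 5 min = 52 h 28 min.

52.47 hours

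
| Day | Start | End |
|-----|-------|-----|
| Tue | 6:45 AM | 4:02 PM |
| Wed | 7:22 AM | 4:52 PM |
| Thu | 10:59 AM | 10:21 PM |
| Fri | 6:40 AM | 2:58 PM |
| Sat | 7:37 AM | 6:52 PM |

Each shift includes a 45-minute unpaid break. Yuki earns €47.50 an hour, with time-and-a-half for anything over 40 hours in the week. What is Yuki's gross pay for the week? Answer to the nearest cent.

Tue: 6:45 AM–4:02 PM = 9 h 17 min; less 45 min break → 8 h 32 min
Wed: 7:22 AM–4:52 PM = 9 h 30 min; less 45 min break → 8 h 45 min
Thu: 10:59 AM–10:21 PM = 11 h 22 min; less 45 min break → 10 h 37 min
Fri: 6:40 AM–2:58 PM = 8 h 18 min; less 45 min break → 7 h 33 min
Sat: 7:37 AM–6:52 PM = 11 h 15 min; less 45 min break → 10 h 30 min
Total worked: 45 h 57 min = 2757 min.
Regular 40 h 0 min = 2400 min at €47.50/h; overtime 5 h 57 min = 357 min at €71.25/h.
Pay = (2400 × €47.50 + 357 × €71.25) ÷ 60 = €2323.94.

€2323.94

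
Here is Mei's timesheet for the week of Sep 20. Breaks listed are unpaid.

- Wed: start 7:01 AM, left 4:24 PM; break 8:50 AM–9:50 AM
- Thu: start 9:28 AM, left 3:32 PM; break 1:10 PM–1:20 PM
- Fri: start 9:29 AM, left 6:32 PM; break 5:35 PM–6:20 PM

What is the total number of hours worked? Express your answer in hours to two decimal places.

Wed: 7:01 AM–4:24 PM = 9 h 23 min; less 60 min break → 8 h 23 min
Thu: 9:28 AM–3:32 PM = 6 h 4 min; less 10 min break → 5 h 54 min
Fri: 9:29 AM–6:32 PM = 9 h 3 min; less 45 min break → 8 h 18 min
Total: 8 h 23 min + 5 h 54 min + 8 h 18 min = 22 h 35 min.

22.58 hours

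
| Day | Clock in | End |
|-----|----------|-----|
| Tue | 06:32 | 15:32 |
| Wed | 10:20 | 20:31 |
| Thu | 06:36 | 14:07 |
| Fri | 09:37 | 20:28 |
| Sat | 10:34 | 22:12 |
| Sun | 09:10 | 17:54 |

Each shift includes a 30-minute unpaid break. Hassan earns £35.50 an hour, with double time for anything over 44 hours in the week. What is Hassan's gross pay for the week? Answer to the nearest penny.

Tue: 06:32–15:32 = 9 h 0 min; less 30 min break → 8 h 30 min
Wed: 10:20–20:31 = 10 h 11 min; less 30 min break → 9 h 41 min
Thu: 06:36–14:07 = 7 h 31 min; less 30 min break → 7 h 1 min
Fri: 09:37–20:28 = 10 h 51 min; less 30 min break → 10 h 21 min
Sat: 10:34–22:12 = 11 h 38 min; less 30 min break → 11 h 8 min
Sun: 09:10–17:54 = 8 h 44 min; less 30 min break → 8 h 14 min
Total worked: 54 h 55 min = 3295 min.
Regular 44 h 0 min = 2640 min at £35.50/h; overtime 10 h 55 min = 655 min at £71.00/h.
Pay = (2640 × £35.50 + 655 × £71.00) ÷ 60 = £2337.08.

£2337.08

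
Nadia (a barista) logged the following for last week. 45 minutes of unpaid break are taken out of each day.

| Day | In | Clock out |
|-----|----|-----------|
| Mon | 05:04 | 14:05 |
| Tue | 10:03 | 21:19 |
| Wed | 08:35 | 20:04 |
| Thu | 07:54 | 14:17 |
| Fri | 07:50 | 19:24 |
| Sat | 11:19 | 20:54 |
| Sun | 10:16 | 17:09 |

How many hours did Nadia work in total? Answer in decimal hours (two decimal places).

Mon: 05:04–14:05 = 9 h 1 min; less 45 min break → 8 h 16 min
Tue: 10:03–21:19 = 11 h 16 min; less 45 min break → 10 h 31 min
Wed: 08:35–20:04 = 11 h 29 min; less 45 min break → 10 h 44 min
Thu: 07:54–14:17 = 6 h 23 min; less 45 min break → 5 h 38 min
Fri: 07:50–19:24 = 11 h 34 min; less 45 min break → 10 h 49 min
Sat: 11:19–20:54 = 9 h 35 min; less 45 min break → 8 h 50 min
Sun: 10:16–17:09 = 6 h 53 min; less 45 min break → 6 h 8 min
Total: 8 h 16 min + 10 h 31 min + 10 h 44 min + 5 h 38 min + 10 h 49 min + 8 h 50 min + 6 h 8 min = 60 h 56 min.

60.93 hours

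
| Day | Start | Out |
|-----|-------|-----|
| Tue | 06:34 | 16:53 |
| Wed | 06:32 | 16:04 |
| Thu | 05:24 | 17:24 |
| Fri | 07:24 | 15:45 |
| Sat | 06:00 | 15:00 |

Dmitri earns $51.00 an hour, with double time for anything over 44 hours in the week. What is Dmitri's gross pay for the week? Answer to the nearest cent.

$2774.40

Tue: 06:34–16:53 = 10 h 19 min
Wed: 06:32–16:04 = 9 h 32 min
Thu: 05:24–17:24 = 12 h 0 min
Fri: 07:24–15:45 = 8 h 21 min
Sat: 06:00–15:00 = 9 h 0 min
Total worked: 49 h 12 min = 2952 min.
Regular 44 h 0 min = 2640 min at $51.00/h; overtime 5 h 12 min = 312 min at $102.00/h.
Pay = (2640 × $51.00 + 312 × $102.00) ÷ 60 = $2774.40.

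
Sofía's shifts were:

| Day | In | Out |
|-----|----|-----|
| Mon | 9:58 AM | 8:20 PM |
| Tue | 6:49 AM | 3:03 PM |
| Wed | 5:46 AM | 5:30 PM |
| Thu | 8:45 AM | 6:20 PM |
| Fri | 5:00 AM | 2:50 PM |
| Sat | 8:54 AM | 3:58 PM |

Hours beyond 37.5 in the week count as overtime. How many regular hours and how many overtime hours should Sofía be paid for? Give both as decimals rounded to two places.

Mon: 9:58 AM–8:20 PM = 10 h 22 min
Tue: 6:49 AM–3:03 PM = 8 h 14 min
Wed: 5:46 AM–5:30 PM = 11 h 44 min
Thu: 8:45 AM–6:20 PM = 9 h 35 min
Fri: 5:00 AM–2:50 PM = 9 h 50 min
Sat: 8:54 AM–3:58 PM = 7 h 4 min
Total worked: 56 h 49 min = 56.82 h.
Threshold 37.5 h → overtime 19 h 19 min, regular 37 h 30 min.

Regular 37.50 hours, overtime 19.32 hours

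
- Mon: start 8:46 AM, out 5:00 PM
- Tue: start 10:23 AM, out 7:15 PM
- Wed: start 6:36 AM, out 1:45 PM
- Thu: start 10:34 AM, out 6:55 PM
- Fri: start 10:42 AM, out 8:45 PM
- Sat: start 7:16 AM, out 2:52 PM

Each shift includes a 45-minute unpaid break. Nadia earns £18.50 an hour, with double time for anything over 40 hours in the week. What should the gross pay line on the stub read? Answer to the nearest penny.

£952.75

Mon: 8:46 AM–5:00 PM = 8 h 14 min; less 45 min break → 7 h 29 min
Tue: 10:23 AM–7:15 PM = 8 h 52 min; less 45 min break → 8 h 7 min
Wed: 6:36 AM–1:45 PM = 7 h 9 min; less 45 min break → 6 h 24 min
Thu: 10:34 AM–6:55 PM = 8 h 21 min; less 45 min break → 7 h 36 min
Fri: 10:42 AM–8:45 PM = 10 h 3 min; less 45 min break → 9 h 18 min
Sat: 7:16 AM–2:52 PM = 7 h 36 min; less 45 min break → 6 h 51 min
Total worked: 45 h 45 min = 2745 min.
Regular 40 h 0 min = 2400 min at £18.50/h; overtime 5 h 45 min = 345 min at £37.00/h.
Pay = (2400 × £18.50 + 345 × £37.00) ÷ 60 = £952.75.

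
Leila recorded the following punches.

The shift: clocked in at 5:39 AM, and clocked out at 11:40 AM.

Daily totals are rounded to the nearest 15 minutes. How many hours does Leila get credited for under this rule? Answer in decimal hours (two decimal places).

6.00 hours

The shift: 5:39 AM–11:40 AM = 6 h 1 min → rounds to 6 h 0 min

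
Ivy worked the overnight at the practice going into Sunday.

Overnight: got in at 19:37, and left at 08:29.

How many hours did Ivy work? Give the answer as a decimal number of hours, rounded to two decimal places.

Overnight: 19:37 → midnight = 4 h 23 min; midnight → 08:29 = 8 h 29 min; span 12 h 52 min

12.87 hours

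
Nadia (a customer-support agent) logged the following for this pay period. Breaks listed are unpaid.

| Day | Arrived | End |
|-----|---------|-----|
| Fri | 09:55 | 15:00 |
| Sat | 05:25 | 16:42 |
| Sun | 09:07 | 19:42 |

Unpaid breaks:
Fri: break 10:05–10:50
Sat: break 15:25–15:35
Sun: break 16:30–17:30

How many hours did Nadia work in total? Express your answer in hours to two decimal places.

Fri: 09:55–15:00 = 5 h 5 min; less 45 min break → 4 h 20 min
Sat: 05:25–16:42 = 11 h 17 min; less 10 min break → 11 h 7 min
Sun: 09:07–19:42 = 10 h 35 min; less 60 min break → 9 h 35 min
Total: 4 h 20 min + 11 h 7 min + 9 h 35 min = 25 h 2 min.

25.03 hours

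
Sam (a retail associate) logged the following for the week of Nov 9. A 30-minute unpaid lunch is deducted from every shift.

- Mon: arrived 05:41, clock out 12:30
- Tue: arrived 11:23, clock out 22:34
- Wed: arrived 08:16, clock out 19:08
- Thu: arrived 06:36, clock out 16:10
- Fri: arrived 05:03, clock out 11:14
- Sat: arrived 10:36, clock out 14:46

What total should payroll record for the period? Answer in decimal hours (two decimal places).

45.78 hours

Mon: 05:41–12:30 = 6 h 49 min; less 30 min break → 6 h 19 min
Tue: 11:23–22:34 = 11 h 11 min; less 30 min break → 10 h 41 min
Wed: 08:16–19:08 = 10 h 52 min; less 30 min break → 10 h 22 min
Thu: 06:36–16:10 = 9 h 34 min; less 30 min break → 9 h 4 min
Fri: 05:03–11:14 = 6 h 11 min; less 30 min break → 5 h 41 min
Sat: 10:36–14:46 = 4 h 10 min; less 30 min break → 3 h 40 min
Total: 6 h 19 min + 10 h 41 min + 10 h 22 min + 9 h 4 min + 5 h 41 min + 3 h 40 min = 45 h 47 min.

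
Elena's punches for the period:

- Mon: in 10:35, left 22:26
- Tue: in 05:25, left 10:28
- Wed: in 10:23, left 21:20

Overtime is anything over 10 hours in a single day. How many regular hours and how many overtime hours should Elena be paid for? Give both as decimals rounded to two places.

Mon: 10:35–22:26 = 11 h 51 min
Tue: 05:25–10:28 = 5 h 3 min
Wed: 10:23–21:20 = 10 h 57 min
Mon reg 10 h 0 min / OT 1 h 51 min; Tue reg 5 h 3 min / OT 0 h 0 min; Wed reg 10 h 0 min / OT 0 h 57 min.
Totals: regular 25 h 3 min, overtime 2 h 48 min.

Regular 25.05 hours, overtime 2.80 hours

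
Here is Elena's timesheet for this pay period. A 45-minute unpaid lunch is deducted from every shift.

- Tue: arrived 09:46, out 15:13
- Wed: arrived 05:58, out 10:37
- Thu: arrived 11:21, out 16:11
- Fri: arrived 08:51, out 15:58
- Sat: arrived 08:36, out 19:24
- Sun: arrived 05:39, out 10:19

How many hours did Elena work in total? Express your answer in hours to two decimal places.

33.02 hours

Tue: 09:46–15:13 = 5 h 27 min; less 45 min break → 4 h 42 min
Wed: 05:58–10:37 = 4 h 39 min; less 45 min break → 3 h 54 min
Thu: 11:21–16:11 = 4 h 50 min; less 45 min break → 4 h 5 min
Fri: 08:51–15:58 = 7 h 7 min; less 45 min break → 6 h 22 min
Sat: 08:36–19:24 = 10 h 48 min; less 45 min break → 10 h 3 min
Sun: 05:39–10:19 = 4 h 40 min; less 45 min break → 3 h 55 min
Total: 4 h 42 min + 3 h 54 min + 4 h 5 min + 6 h 22 min + 10 h 3 min + 3 h 55 min = 33 h 1 min.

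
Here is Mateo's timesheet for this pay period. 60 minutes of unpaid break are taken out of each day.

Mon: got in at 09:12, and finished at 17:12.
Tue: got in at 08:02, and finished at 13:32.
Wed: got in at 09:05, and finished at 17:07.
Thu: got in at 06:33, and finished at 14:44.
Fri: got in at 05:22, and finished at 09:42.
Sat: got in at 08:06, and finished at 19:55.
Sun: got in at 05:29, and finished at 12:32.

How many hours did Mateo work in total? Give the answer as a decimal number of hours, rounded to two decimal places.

Mon: 09:12–17:12 = 8 h 0 min; less 60 min break → 7 h 0 min
Tue: 08:02–13:32 = 5 h 30 min; less 60 min break → 4 h 30 min
Wed: 09:05–17:07 = 8 h 2 min; less 60 min break → 7 h 2 min
Thu: 06:33–14:44 = 8 h 11 min; less 60 min break → 7 h 11 min
Fri: 05:22–09:42 = 4 h 20 min; less 60 min break → 3 h 20 min
Sat: 08:06–19:55 = 11 h 49 min; less 60 min break → 10 h 49 min
Sun: 05:29–12:32 = 7 h 3 min; less 60 min break → 6 h 3 min
Total: 7 h 0 min + 4 h 30 min + 7 h 2 min + 7 h 11 min + 3 h 20 min + 10 h 49 min + 6 h 3 min = 45 h 55 min.

45.92 hours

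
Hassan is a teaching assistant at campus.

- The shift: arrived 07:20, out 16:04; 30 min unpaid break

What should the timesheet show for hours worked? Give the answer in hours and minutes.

The shift: 07:20–16:04 = 8 h 44 min; less 30 min break → 8 h 14 min

8 h 14 min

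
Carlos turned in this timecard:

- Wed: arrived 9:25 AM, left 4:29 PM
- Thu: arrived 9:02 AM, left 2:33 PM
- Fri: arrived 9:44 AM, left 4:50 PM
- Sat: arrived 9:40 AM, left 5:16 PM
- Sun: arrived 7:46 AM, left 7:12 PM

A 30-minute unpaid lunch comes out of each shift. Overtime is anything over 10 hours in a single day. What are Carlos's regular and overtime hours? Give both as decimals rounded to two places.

Regular 35.28 hours, overtime 0.93 hours

Wed: 9:25 AM–4:29 PM = 7 h 4 min; less 30 min break → 6 h 34 min
Thu: 9:02 AM–2:33 PM = 5 h 31 min; less 30 min break → 5 h 1 min
Fri: 9:44 AM–4:50 PM = 7 h 6 min; less 30 min break → 6 h 36 min
Sat: 9:40 AM–5:16 PM = 7 h 36 min; less 30 min break → 7 h 6 min
Sun: 7:46 AM–7:12 PM = 11 h 26 min; less 30 min break → 10 h 56 min
Wed reg 6 h 34 min / OT 0 h 0 min; Thu reg 5 h 1 min / OT 0 h 0 min; Fri reg 6 h 36 min / OT 0 h 0 min; Sat reg 7 h 6 min / OT 0 h 0 min; Sun reg 10 h 0 min / OT 0 h 56 min.
Totals: regular 35 h 17 min, overtime 0 h 56 min.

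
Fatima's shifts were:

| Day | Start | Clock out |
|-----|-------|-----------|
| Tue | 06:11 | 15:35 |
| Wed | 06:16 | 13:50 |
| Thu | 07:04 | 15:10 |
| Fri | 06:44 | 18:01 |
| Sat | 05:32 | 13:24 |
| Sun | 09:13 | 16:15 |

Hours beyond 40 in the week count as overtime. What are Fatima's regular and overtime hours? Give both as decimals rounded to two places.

Tue: 06:11–15:35 = 9 h 24 min
Wed: 06:16–13:50 = 7 h 34 min
Thu: 07:04–15:10 = 8 h 6 min
Fri: 06:44–18:01 = 11 h 17 min
Sat: 05:32–13:24 = 7 h 52 min
Sun: 09:13–16:15 = 7 h 2 min
Total worked: 51 h 15 min = 51.25 h.
Threshold 40 h → overtime 11 h 15 min, regular 40 h 0 min.

Regular 40.00 hours, overtime 11.25 hours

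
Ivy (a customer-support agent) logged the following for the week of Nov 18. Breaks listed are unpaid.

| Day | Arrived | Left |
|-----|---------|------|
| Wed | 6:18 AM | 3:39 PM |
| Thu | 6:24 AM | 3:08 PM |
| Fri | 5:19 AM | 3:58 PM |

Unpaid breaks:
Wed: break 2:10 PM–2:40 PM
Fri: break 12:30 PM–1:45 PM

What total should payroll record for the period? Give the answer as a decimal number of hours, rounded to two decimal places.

Wed: 6:18 AM–3:39 PM = 9 h 21 min; less 30 min break → 8 h 51 min
Thu: 6:24 AM–3:08 PM = 8 h 44 min
Fri: 5:19 AM–3:58 PM = 10 h 39 min; less 75 min break → 9 h 24 min
Total: 8 h 51 min + 8 h 44 min + 9 h 24 min = 26 h 59 min.

26.98 hours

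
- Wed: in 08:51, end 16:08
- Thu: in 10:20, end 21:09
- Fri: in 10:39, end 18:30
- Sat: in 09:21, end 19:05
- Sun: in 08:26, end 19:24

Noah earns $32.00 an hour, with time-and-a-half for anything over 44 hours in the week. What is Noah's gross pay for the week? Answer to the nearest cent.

Wed: 08:51–16:08 = 7 h 17 min
Thu: 10:20–21:09 = 10 h 49 min
Fri: 10:39–18:30 = 7 h 51 min
Sat: 09:21–19:05 = 9 h 44 min
Sun: 08:26–19:24 = 10 h 58 min
Total worked: 46 h 39 min = 2799 min.
Regular 44 h 0 min = 2640 min at $32.00/h; overtime 2 h 39 min = 159 min at $48.00/h.
Pay = (2640 × $32.00 + 159 × $48.00) ÷ 60 = $1535.20.

$1535.20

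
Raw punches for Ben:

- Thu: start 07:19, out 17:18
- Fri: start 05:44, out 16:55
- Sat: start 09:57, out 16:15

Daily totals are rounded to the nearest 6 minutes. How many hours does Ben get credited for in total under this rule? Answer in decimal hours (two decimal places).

Thu: 07:19–17:18 = 9 h 59 min → rounds to 10 h 0 min
Fri: 05:44–16:55 = 11 h 11 min → rounds to 11 h 12 min
Sat: 09:57–16:15 = 6 h 18 min → rounds to 6 h 18 min
Total credited: 27 h 30 min.

27.50 hours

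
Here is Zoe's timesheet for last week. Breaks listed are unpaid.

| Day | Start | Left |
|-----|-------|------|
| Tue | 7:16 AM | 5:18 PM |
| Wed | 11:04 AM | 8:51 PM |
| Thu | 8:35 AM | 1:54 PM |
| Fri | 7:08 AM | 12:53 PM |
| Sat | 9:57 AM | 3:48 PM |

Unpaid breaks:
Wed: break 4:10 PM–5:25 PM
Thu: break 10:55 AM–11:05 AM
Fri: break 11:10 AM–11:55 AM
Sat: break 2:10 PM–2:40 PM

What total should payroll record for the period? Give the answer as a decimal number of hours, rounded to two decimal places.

Tue: 7:16 AM–5:18 PM = 10 h 2 min
Wed: 11:04 AM–8:51 PM = 9 h 47 min; less 75 min break → 8 h 32 min
Thu: 8:35 AM–1:54 PM = 5 h 19 min; less 10 min break → 5 h 9 min
Fri: 7:08 AM–12:53 PM = 5 h 45 min; less 45 min break → 5 h 0 min
Sat: 9:57 AM–3:48 PM = 5 h 51 min; less 30 min break → 5 h 21 min
Total: 10 h 2 min + 8 h 32 min + 5 h 9 min + 5 h 0 min + 5 h 21 min = 34 h 4 min.

34.07 hours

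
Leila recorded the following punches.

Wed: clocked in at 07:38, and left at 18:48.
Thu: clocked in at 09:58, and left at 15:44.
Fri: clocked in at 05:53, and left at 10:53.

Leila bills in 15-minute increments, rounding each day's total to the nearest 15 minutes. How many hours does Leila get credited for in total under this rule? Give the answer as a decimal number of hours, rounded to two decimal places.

Wed: 07:38–18:48 = 11 h 10 min → rounds to 11 h 15 min
Thu: 09:58–15:44 = 5 h 46 min → rounds to 5 h 45 min
Fri: 05:53–10:53 = 5 h 0 min → rounds to 5 h 0 min
Total credited: 22 h 0 min.

22.00 hours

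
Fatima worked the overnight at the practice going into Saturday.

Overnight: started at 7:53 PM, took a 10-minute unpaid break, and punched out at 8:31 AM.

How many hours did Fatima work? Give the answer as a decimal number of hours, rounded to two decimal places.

Overnight: 7:53 PM → midnight = 4 h 7 min; midnight → 8:31 AM = 8 h 31 min; span 12 h 38 min; less 10 min break → 12 h 28 min

12.47 hours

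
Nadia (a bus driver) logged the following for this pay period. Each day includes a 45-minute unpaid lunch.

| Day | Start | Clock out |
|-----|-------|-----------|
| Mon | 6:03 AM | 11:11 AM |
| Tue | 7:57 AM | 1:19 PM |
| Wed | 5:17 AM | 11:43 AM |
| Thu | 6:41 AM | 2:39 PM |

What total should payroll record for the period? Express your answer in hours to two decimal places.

21.90 hours

Mon: 6:03 AM–11:11 AM = 5 h 8 min; less 45 min break → 4 h 23 min
Tue: 7:57 AM–1:19 PM = 5 h 22 min; less 45 min break → 4 h 37 min
Wed: 5:17 AM–11:43 AM = 6 h 26 min; less 45 min break → 5 h 41 min
Thu: 6:41 AM–2:39 PM = 7 h 58 min; less 45 min break → 7 h 13 min
Total: 4 h 23 min + 4 h 37 min + 5 h 41 min + 7 h 13 min = 21 h 54 min.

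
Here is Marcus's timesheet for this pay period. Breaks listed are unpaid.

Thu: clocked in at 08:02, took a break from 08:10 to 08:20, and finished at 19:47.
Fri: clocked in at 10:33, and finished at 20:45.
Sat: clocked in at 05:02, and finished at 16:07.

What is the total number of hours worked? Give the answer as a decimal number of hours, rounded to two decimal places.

Thu: 08:02–19:47 = 11 h 45 min; less 10 min break → 11 h 35 min
Fri: 10:33–20:45 = 10 h 12 min
Sat: 05:02–16:07 = 11 h 5 min
Total: 11 h 35 min + 10 h 12 min + 11 h 5 min = 32 h 52 min.

32.87 hours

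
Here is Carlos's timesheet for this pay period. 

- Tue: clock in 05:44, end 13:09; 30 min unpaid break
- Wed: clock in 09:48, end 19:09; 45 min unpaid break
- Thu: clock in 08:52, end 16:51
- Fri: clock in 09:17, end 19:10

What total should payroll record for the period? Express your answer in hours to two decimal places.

33.38 hours

Tue: 05:44–13:09 = 7 h 25 min; less 30 min break → 6 h 55 min
Wed: 09:48–19:09 = 9 h 21 min; less 45 min break → 8 h 36 min
Thu: 08:52–16:51 = 7 h 59 min
Fri: 09:17–19:10 = 9 h 53 min
Total: 6 h 55 min + 8 h 36 min + 7 h 59 min + 9 h 53 min = 33 h 23 min.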